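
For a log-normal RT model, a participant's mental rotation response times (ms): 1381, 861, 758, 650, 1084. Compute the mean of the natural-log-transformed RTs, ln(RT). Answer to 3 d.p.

ln(RT): 7.2306, 6.7581, 6.6307, 6.4770, 6.9884
Σ ln(RT) = 34.0847
Mean = 34.0847/5 = 6.81695

6.817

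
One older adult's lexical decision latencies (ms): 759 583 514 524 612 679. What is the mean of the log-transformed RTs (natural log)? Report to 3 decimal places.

6.407

ln(RT): 6.6320, 6.3682, 6.2422, 6.2615, 6.4167, 6.5206
Σ ln(RT) = 38.4413
Mean = 38.4413/6 = 6.40688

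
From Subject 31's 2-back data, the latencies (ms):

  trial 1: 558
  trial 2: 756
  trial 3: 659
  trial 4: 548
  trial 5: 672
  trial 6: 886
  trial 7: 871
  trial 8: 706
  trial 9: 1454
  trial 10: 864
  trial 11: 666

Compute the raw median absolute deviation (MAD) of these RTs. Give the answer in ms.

Sorted: 548, 558, 659, 666, 672, 706, 756, 864, 871, 886, 1454 → median = 706
|x − 706|: 148, 50, 47, 158, 34, 180, 165, 0, 748, 158, 40
Sorted deviations: 0, 34, 40, 47, 50, 148, 158, 158, 165, 180, 748 → MAD = 148

148 ms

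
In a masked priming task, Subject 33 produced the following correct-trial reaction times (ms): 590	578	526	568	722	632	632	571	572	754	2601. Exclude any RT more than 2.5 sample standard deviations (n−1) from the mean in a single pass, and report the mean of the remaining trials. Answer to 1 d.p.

n = 11, ΣRT = 8746, M = 795.091
Σ(x−M)² = 3634692.91; s = √(3634692.91/10) = 602.884
Cutoffs: 795.091 ± 2.5·602.884 → [-712.1, 2302.3]
Outside: 2601 → excluded.
Retained (n=10): Σ = 6145, mean = 6145/10 = 614.500

614.5 ms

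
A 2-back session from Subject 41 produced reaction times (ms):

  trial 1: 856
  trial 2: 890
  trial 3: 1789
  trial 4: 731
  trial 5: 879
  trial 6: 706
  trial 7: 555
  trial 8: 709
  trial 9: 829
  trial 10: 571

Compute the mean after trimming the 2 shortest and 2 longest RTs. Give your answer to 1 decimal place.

785.0 ms

Sorted: 555, 571, 706, 709, 731, 829, 856, 879, 890, 1789
Drop lowest 2 (555, 571) and highest 2 (890, 1789)
Remaining (n=6): Σ = 4710, mean = 4710/6 = 785.000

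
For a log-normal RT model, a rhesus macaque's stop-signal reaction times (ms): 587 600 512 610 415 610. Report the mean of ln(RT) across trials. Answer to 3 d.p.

ln(RT): 6.3750, 6.3969, 6.2383, 6.4135, 6.0283, 6.4135
Σ ln(RT) = 37.8655
Mean = 37.8655/6 = 6.31091

6.311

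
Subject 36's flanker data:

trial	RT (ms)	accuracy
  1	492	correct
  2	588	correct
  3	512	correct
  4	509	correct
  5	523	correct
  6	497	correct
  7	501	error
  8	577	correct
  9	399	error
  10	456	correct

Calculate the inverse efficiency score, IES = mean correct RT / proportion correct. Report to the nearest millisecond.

Correct trials (n=8): 492, 588, 512, 509, 523, 497, 577, 456
Mean correct RT = 4154/8 = 519.2500 ms
Proportion correct = 8/10
IES = 519.2500 / (8/10) = 649.062 ms

649 ms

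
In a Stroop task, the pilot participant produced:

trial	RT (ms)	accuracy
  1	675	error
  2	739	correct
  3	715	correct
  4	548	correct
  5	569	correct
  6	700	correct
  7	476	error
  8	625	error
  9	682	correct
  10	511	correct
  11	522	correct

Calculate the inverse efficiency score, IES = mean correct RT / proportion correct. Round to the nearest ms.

Correct trials (n=8): 739, 715, 548, 569, 700, 682, 511, 522
Mean correct RT = 4986/8 = 623.2500 ms
Proportion correct = 8/11
IES = 623.2500 / (8/11) = 856.969 ms

857 ms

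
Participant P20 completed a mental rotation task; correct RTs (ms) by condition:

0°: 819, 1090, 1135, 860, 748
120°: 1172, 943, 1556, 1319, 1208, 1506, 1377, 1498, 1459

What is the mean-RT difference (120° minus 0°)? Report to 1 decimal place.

407.2 ms

M(0°) = 4652/5 = 930.400
M(120°) = 12038/9 = 1337.556
Difference = 1337.556 − 930.400 = 407.156 ms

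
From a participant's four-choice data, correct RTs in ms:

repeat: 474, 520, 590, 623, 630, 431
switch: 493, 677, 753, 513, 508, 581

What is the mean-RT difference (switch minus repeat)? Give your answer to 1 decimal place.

M(repeat) = 3268/6 = 544.667
M(switch) = 3525/6 = 587.500
Difference = 587.500 − 544.667 = 42.833 ms

42.8 ms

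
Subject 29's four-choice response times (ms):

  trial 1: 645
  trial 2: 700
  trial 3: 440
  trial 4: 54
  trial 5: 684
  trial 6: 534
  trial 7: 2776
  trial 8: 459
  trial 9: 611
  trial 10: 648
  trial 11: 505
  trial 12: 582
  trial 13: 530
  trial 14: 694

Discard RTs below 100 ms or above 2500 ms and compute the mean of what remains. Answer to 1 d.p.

586.0 ms

Excluded: 54, 2776
Retained (n=12): Σ = 7032
Mean = 7032/12 = 586.0000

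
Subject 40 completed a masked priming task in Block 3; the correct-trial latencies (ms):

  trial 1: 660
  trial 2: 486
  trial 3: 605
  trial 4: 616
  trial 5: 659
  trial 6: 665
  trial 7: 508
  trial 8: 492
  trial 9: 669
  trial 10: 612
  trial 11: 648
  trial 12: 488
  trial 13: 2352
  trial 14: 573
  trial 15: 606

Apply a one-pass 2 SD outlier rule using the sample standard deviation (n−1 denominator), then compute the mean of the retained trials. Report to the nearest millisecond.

592 ms

n = 15, ΣRT = 10639, M = 709.267
Σ(x−M)² = 2955644.93; s = √(2955644.93/14) = 459.475
Cutoffs: 709.267 ± 2·459.475 → [-209.7, 1628.2]
Outside: 2352 → excluded.
Retained (n=14): Σ = 8287, mean = 8287/14 = 591.929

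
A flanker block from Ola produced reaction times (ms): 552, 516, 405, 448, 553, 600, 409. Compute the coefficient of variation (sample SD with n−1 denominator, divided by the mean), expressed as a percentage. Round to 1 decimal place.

15.5%

n = 7, Σ = 3483, M = 497.5714
Σ(x−M)² = 35737.714; s = √(35737.714/6) = 77.1770
CV = 77.1770 / 497.5714 = 0.15511 = 15.511%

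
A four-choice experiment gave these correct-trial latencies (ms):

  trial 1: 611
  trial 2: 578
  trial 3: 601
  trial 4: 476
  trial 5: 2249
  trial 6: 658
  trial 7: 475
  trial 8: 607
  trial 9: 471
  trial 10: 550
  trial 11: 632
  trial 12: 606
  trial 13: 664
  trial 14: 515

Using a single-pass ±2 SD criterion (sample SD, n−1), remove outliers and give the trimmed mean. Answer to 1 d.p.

n = 14, ΣRT = 9693, M = 692.357
Σ(x−M)² = 2666325.21; s = √(2666325.21/13) = 452.882
Cutoffs: 692.357 ± 2·452.882 → [-213.4, 1598.1]
Outside: 2249 → excluded.
Retained (n=13): Σ = 7444, mean = 7444/13 = 572.615

572.6 ms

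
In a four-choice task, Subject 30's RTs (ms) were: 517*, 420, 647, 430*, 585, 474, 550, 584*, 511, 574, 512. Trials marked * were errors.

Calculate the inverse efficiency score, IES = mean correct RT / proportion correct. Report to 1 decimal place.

734.4 ms

Correct trials (n=8): 420, 647, 585, 474, 550, 511, 574, 512
Mean correct RT = 4273/8 = 534.1250 ms
Proportion correct = 8/11
IES = 534.1250 / (8/11) = 734.422 ms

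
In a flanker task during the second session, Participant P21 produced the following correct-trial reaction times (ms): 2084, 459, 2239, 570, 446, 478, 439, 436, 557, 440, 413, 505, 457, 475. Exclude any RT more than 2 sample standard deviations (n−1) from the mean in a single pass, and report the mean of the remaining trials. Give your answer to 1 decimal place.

472.9 ms

n = 14, ΣRT = 9998, M = 714.143
Σ(x−M)² = 4925891.71; s = √(4925891.71/13) = 615.561
Cutoffs: 714.143 ± 2·615.561 → [-517.0, 1945.3]
Outside: 2084, 2239 → excluded.
Retained (n=12): Σ = 5675, mean = 5675/12 = 472.917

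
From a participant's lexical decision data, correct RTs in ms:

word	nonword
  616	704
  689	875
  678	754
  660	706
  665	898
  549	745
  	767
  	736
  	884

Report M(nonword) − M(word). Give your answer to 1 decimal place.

142.6 ms

M(word) = 3857/6 = 642.833
M(nonword) = 7069/9 = 785.444
Difference = 785.444 − 642.833 = 142.611 ms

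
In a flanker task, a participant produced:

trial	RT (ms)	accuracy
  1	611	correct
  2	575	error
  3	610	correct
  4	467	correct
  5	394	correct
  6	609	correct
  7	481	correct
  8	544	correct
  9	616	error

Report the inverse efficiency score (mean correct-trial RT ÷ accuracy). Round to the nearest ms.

683 ms

Correct trials (n=7): 611, 610, 467, 394, 609, 481, 544
Mean correct RT = 3716/7 = 530.8571 ms
Proportion correct = 7/9
IES = 530.8571 / (7/9) = 682.531 ms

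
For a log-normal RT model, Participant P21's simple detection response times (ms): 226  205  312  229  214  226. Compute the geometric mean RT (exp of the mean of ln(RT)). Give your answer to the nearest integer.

ln(RT): 5.4205, 5.3230, 5.7430, 5.4337, 5.3660, 5.4205
Mean ln(RT) = 32.7068/6 = 5.45113
Geometric mean = exp(5.45113) = 233.02 ms

233 ms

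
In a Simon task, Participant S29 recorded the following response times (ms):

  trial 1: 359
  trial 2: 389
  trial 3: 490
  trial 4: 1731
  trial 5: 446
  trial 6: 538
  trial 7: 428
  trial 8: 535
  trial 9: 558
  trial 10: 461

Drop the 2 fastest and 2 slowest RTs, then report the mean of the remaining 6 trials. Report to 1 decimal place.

Sorted: 359, 389, 428, 446, 461, 490, 535, 538, 558, 1731
Drop lowest 2 (359, 389) and highest 2 (558, 1731)
Remaining (n=6): Σ = 2898, mean = 2898/6 = 483.000

483.0 ms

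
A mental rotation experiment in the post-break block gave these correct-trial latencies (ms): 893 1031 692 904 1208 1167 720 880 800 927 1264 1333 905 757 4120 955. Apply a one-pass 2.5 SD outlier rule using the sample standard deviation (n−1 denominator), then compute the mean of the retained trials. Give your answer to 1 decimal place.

962.4 ms

n = 16, ΣRT = 18556, M = 1159.750
Σ(x−M)² = 9902535.00; s = √(9902535.00/15) = 812.508
Cutoffs: 1159.750 ± 2.5·812.508 → [-871.5, 3191.0]
Outside: 4120 → excluded.
Retained (n=15): Σ = 14436, mean = 14436/15 = 962.400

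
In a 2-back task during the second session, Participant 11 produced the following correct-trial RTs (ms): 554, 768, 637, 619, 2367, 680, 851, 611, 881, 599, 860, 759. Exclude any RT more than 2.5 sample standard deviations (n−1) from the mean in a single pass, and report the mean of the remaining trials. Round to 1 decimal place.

710.8 ms

n = 12, ΣRT = 10186, M = 848.833
Σ(x−M)² = 2652707.67; s = √(2652707.67/11) = 491.076
Cutoffs: 848.833 ± 2.5·491.076 → [-378.9, 2076.5]
Outside: 2367 → excluded.
Retained (n=11): Σ = 7819, mean = 7819/11 = 710.818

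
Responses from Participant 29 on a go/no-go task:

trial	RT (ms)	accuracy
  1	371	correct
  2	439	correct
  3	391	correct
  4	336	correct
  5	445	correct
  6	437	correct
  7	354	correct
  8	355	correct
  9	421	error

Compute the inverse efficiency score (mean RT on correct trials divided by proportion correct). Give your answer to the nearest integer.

Correct trials (n=8): 371, 439, 391, 336, 445, 437, 354, 355
Mean correct RT = 3128/8 = 391.0000 ms
Proportion correct = 8/9
IES = 391.0000 / (8/9) = 439.875 ms

440 ms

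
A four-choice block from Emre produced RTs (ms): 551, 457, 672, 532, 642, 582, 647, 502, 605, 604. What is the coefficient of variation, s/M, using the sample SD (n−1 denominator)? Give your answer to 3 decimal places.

n = 10, Σ = 5794, M = 579.4000
Σ(x−M)² = 42356.400; s = √(42356.400/9) = 68.6022
CV = 68.6022 / 579.4000 = 0.11840

0.118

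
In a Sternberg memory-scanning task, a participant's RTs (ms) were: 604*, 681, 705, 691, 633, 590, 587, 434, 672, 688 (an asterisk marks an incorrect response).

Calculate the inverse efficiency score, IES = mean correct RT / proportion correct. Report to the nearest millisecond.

701 ms

Correct trials (n=9): 681, 705, 691, 633, 590, 587, 434, 672, 688
Mean correct RT = 5681/9 = 631.2222 ms
Proportion correct = 9/10
IES = 631.2222 / (9/10) = 701.358 ms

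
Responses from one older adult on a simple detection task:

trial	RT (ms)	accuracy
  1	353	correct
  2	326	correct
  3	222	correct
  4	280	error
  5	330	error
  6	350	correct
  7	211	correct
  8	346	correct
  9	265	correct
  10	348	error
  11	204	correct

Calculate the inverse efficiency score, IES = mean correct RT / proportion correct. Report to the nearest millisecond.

Correct trials (n=8): 353, 326, 222, 350, 211, 346, 265, 204
Mean correct RT = 2277/8 = 284.6250 ms
Proportion correct = 8/11
IES = 284.6250 / (8/11) = 391.359 ms

391 ms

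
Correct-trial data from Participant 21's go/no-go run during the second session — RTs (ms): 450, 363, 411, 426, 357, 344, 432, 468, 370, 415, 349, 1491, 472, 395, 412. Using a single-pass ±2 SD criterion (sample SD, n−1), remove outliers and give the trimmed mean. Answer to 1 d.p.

404.6 ms

n = 15, ΣRT = 7155, M = 477.000
Σ(x−M)² = 1125724.00; s = √(1125724.00/14) = 283.565
Cutoffs: 477.000 ± 2·283.565 → [-90.1, 1044.1]
Outside: 1491 → excluded.
Retained (n=14): Σ = 5664, mean = 5664/14 = 404.571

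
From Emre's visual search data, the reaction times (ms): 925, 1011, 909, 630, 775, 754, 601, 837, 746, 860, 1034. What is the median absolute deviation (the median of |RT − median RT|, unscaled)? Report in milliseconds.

88 ms

Sorted: 601, 630, 746, 754, 775, 837, 860, 909, 925, 1011, 1034 → median = 837
|x − 837|: 88, 174, 72, 207, 62, 83, 236, 0, 91, 23, 197
Sorted deviations: 0, 23, 62, 72, 83, 88, 91, 174, 197, 207, 236 → MAD = 88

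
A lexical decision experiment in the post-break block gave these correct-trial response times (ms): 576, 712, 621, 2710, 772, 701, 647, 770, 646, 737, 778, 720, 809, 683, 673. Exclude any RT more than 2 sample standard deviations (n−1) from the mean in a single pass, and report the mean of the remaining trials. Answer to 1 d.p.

n = 15, ΣRT = 12555, M = 837.000
Σ(x−M)² = 3816888.00; s = √(3816888.00/14) = 522.144
Cutoffs: 837.000 ± 2·522.144 → [-207.3, 1881.3]
Outside: 2710 → excluded.
Retained (n=14): Σ = 9845, mean = 9845/14 = 703.214

703.2 ms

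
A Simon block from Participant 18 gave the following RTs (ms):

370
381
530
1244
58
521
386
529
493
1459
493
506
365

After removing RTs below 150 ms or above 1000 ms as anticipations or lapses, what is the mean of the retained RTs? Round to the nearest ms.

457 ms

Excluded: 58, 1244, 1459
Retained (n=10): Σ = 4574
Mean = 4574/10 = 457.4000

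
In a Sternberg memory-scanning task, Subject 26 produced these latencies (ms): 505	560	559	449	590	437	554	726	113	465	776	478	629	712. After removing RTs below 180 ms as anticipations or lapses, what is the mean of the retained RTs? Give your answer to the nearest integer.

572 ms

Excluded: 113
Retained (n=13): Σ = 7440
Mean = 7440/13 = 572.3077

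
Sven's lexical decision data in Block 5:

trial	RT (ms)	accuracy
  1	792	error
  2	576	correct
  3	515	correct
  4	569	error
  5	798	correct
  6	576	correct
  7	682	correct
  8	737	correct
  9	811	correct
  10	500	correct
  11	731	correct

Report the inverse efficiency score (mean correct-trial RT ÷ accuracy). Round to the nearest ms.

805 ms

Correct trials (n=9): 576, 515, 798, 576, 682, 737, 811, 500, 731
Mean correct RT = 5926/9 = 658.4444 ms
Proportion correct = 9/11
IES = 658.4444 / (9/11) = 804.765 ms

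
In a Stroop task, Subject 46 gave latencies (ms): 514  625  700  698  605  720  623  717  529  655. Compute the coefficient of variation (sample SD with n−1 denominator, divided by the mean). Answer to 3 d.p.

n = 10, Σ = 6386, M = 638.6000
Σ(x−M)² = 49434.400; s = √(49434.400/9) = 74.1128
CV = 74.1128 / 638.6000 = 0.11606

0.116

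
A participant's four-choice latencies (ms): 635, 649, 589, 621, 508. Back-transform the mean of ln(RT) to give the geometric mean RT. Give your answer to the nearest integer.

598 ms

ln(RT): 6.4536, 6.4754, 6.3784, 6.4313, 6.2305
Mean ln(RT) = 31.9693/5 = 6.39386
Geometric mean = exp(6.39386) = 598.16 ms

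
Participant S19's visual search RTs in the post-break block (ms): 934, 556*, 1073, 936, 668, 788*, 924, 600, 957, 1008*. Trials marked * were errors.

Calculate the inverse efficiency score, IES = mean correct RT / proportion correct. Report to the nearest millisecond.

1243 ms

Correct trials (n=7): 934, 1073, 936, 668, 924, 600, 957
Mean correct RT = 6092/7 = 870.2857 ms
Proportion correct = 7/10
IES = 870.2857 / (7/10) = 1243.265 ms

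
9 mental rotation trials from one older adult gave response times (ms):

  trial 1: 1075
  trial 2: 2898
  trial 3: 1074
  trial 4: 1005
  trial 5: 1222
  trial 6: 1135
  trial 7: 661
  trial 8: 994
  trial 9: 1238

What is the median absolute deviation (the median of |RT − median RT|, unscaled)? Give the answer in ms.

Sorted: 661, 994, 1005, 1074, 1075, 1135, 1222, 1238, 2898 → median = 1075
|x − 1075|: 0, 1823, 1, 70, 147, 60, 414, 81, 163
Sorted deviations: 0, 1, 60, 70, 81, 147, 163, 414, 1823 → MAD = 81

81 ms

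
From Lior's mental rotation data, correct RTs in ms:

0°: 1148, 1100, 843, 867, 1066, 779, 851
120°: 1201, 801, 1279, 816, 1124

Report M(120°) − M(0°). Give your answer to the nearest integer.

M(0°) = 6654/7 = 950.571
M(120°) = 5221/5 = 1044.200
Difference = 1044.200 − 950.571 = 93.629 ms

94 ms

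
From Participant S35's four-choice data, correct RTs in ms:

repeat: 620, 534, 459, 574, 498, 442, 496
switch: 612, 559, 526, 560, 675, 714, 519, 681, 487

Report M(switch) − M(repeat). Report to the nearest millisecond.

75 ms

M(repeat) = 3623/7 = 517.571
M(switch) = 5333/9 = 592.556
Difference = 592.556 − 517.571 = 74.984 ms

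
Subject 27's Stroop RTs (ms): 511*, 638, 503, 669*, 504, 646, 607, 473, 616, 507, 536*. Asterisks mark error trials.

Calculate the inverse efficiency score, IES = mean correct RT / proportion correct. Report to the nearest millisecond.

772 ms

Correct trials (n=8): 638, 503, 504, 646, 607, 473, 616, 507
Mean correct RT = 4494/8 = 561.7500 ms
Proportion correct = 8/11
IES = 561.7500 / (8/11) = 772.406 ms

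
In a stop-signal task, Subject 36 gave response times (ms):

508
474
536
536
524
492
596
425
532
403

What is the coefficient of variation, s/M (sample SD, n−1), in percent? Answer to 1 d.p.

11.3%

n = 10, Σ = 5026, M = 502.6000
Σ(x−M)² = 29178.400; s = √(29178.400/9) = 56.9390
CV = 56.9390 / 502.6000 = 0.11329 = 11.329%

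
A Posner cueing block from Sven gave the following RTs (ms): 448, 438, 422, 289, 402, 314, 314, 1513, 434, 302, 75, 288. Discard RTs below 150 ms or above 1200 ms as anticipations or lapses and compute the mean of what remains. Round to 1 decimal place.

365.1 ms

Excluded: 75, 1513
Retained (n=10): Σ = 3651
Mean = 3651/10 = 365.1000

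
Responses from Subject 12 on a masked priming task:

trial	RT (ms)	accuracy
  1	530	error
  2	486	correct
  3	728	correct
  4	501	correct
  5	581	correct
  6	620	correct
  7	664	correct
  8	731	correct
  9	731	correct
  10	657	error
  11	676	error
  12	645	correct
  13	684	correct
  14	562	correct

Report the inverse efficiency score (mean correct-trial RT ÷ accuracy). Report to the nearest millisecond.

802 ms

Correct trials (n=11): 486, 728, 501, 581, 620, 664, 731, 731, 645, 684, 562
Mean correct RT = 6933/11 = 630.2727 ms
Proportion correct = 11/14
IES = 630.2727 / (11/14) = 802.165 ms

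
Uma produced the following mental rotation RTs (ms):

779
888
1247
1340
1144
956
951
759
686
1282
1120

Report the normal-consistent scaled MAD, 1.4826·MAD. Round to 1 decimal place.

Sorted: 686, 759, 779, 888, 951, 956, 1120, 1144, 1247, 1282, 1340 → median = 956
|x − 956| sorted: 0, 5, 68, 164, 177, 188, 197, 270, 291, 326, 384 → MAD = 188
Robust SD ≈ 1.4826 × 188 = 278.729

278.7 ms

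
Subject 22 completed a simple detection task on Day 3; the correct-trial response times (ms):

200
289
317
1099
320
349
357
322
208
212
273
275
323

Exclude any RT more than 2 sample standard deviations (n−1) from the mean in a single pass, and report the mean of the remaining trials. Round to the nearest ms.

287 ms

n = 13, ΣRT = 4544, M = 349.538
Σ(x−M)² = 641533.23; s = √(641533.23/12) = 231.217
Cutoffs: 349.538 ± 2·231.217 → [-112.9, 812.0]
Outside: 1099 → excluded.
Retained (n=12): Σ = 3445, mean = 3445/12 = 287.083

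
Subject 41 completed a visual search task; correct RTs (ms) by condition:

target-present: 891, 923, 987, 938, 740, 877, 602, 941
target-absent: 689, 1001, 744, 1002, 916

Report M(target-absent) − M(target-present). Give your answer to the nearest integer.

8 ms

M(target-present) = 6899/8 = 862.375
M(target-absent) = 4352/5 = 870.400
Difference = 870.400 − 862.375 = 8.025 ms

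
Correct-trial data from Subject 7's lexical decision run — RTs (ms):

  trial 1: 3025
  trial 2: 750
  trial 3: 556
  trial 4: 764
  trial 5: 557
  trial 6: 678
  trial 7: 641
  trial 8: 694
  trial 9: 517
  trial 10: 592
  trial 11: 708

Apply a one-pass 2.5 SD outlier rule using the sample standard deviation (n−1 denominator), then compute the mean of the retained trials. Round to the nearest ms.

646 ms

n = 11, ΣRT = 9482, M = 862.000
Σ(x−M)² = 5213940.00; s = √(5213940.00/10) = 722.076
Cutoffs: 862.000 ± 2.5·722.076 → [-943.2, 2667.2]
Outside: 3025 → excluded.
Retained (n=10): Σ = 6457, mean = 6457/10 = 645.700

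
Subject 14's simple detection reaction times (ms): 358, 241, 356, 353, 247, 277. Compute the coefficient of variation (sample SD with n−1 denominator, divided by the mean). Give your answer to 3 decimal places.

n = 6, Σ = 1832, M = 305.3333
Σ(x−M)² = 15957.333; s = √(15957.333/5) = 56.4931
CV = 56.4931 / 305.3333 = 0.18502

0.185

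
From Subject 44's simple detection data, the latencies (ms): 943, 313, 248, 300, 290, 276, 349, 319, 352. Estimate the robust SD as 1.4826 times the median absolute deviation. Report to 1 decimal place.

Sorted: 248, 276, 290, 300, 313, 319, 349, 352, 943 → median = 313
|x − 313| sorted: 0, 6, 13, 23, 36, 37, 39, 65, 630 → MAD = 36
Robust SD ≈ 1.4826 × 36 = 53.374

53.4 ms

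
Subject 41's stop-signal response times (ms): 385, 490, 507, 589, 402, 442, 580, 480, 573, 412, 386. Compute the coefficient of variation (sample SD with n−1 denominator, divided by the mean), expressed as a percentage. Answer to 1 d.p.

16.4%

n = 11, Σ = 5246, M = 476.9091
Σ(x−M)² = 61266.909; s = √(61266.909/10) = 78.2732
CV = 78.2732 / 476.9091 = 0.16413 = 16.413%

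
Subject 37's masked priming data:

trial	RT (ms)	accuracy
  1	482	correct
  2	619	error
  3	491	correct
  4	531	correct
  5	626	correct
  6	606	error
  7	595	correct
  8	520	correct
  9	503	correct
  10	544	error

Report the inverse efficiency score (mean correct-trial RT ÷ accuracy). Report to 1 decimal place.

764.9 ms

Correct trials (n=7): 482, 491, 531, 626, 595, 520, 503
Mean correct RT = 3748/7 = 535.4286 ms
Proportion correct = 7/10
IES = 535.4286 / (7/10) = 764.898 ms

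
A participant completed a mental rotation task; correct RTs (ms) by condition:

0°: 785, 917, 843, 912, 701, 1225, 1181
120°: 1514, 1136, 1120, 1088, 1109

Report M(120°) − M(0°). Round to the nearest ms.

M(0°) = 6564/7 = 937.714
M(120°) = 5967/5 = 1193.400
Difference = 1193.400 − 937.714 = 255.686 ms

256 ms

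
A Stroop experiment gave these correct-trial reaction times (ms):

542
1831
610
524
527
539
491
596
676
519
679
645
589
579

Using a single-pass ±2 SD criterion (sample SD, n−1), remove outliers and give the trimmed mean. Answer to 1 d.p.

n = 14, ΣRT = 9347, M = 667.643
Σ(x−M)² = 1502655.21; s = √(1502655.21/13) = 339.984
Cutoffs: 667.643 ± 2·339.984 → [-12.3, 1347.6]
Outside: 1831 → excluded.
Retained (n=13): Σ = 7516, mean = 7516/13 = 578.154

578.2 ms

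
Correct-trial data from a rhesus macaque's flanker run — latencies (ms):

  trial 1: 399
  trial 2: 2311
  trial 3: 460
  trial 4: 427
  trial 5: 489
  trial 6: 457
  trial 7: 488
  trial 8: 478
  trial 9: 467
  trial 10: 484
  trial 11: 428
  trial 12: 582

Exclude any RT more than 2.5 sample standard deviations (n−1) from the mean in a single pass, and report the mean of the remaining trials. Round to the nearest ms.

n = 12, ΣRT = 7470, M = 622.500
Σ(x−M)² = 3132627.00; s = √(3132627.00/11) = 533.652
Cutoffs: 622.500 ± 2.5·533.652 → [-711.6, 1956.6]
Outside: 2311 → excluded.
Retained (n=11): Σ = 5159, mean = 5159/11 = 469.000

469 ms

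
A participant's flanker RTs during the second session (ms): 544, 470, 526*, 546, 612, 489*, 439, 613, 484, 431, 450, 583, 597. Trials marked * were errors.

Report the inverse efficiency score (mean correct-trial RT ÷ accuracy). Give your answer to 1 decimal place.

619.8 ms

Correct trials (n=11): 544, 470, 546, 612, 439, 613, 484, 431, 450, 583, 597
Mean correct RT = 5769/11 = 524.4545 ms
Proportion correct = 11/13
IES = 524.4545 / (11/13) = 619.810 ms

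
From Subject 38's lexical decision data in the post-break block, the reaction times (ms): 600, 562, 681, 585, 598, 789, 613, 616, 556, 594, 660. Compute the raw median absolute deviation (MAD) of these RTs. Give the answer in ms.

Sorted: 556, 562, 585, 594, 598, 600, 613, 616, 660, 681, 789 → median = 600
|x − 600|: 0, 38, 81, 15, 2, 189, 13, 16, 44, 6, 60
Sorted deviations: 0, 2, 6, 13, 15, 16, 38, 44, 60, 81, 189 → MAD = 16

16 ms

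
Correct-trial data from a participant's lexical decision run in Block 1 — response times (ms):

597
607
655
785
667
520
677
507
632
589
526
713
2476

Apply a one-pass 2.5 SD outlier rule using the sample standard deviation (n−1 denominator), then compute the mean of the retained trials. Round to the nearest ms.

623 ms

n = 13, ΣRT = 9951, M = 765.462
Σ(x−M)² = 3245633.23; s = √(3245633.23/12) = 520.067
Cutoffs: 765.462 ± 2.5·520.067 → [-534.7, 2065.6]
Outside: 2476 → excluded.
Retained (n=12): Σ = 7475, mean = 7475/12 = 622.917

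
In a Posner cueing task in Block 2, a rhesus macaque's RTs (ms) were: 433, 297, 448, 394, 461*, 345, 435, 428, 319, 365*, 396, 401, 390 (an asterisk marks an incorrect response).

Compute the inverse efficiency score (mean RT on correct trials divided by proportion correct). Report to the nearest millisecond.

Correct trials (n=11): 433, 297, 448, 394, 345, 435, 428, 319, 396, 401, 390
Mean correct RT = 4286/11 = 389.6364 ms
Proportion correct = 11/13
IES = 389.6364 / (11/13) = 460.479 ms

460 ms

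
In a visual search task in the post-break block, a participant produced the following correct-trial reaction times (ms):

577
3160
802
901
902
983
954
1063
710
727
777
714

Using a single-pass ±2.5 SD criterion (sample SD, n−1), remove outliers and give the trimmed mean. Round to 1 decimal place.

828.2 ms

n = 12, ΣRT = 12270, M = 1022.500
Σ(x−M)² = 5193591.00; s = √(5193591.00/11) = 687.128
Cutoffs: 1022.500 ± 2.5·687.128 → [-695.3, 2740.3]
Outside: 3160 → excluded.
Retained (n=11): Σ = 9110, mean = 9110/11 = 828.182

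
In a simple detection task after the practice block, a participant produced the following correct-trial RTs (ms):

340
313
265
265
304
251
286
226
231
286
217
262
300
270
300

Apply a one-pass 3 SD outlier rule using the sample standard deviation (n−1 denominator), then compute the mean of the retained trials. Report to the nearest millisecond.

274 ms

n = 15, ΣRT = 4116, M = 274.400
Σ(x−M)² = 16667.60; s = √(16667.60/14) = 34.504
Cutoffs: 274.400 ± 3·34.504 → [170.9, 377.9]
No RTs fall outside the cutoffs; all 15 retained. Mean = 4116/15 = 274.400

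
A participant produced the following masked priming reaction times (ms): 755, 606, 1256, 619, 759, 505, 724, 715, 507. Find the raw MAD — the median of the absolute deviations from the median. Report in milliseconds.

96 ms

Sorted: 505, 507, 606, 619, 715, 724, 755, 759, 1256 → median = 715
|x − 715|: 40, 109, 541, 96, 44, 210, 9, 0, 208
Sorted deviations: 0, 9, 40, 44, 96, 109, 208, 210, 541 → MAD = 96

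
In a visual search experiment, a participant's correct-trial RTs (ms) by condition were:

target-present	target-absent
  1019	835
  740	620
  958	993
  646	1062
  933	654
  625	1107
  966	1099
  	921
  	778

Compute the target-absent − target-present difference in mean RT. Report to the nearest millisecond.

M(target-present) = 5887/7 = 841.000
M(target-absent) = 8069/9 = 896.556
Difference = 896.556 − 841.000 = 55.556 ms

56 ms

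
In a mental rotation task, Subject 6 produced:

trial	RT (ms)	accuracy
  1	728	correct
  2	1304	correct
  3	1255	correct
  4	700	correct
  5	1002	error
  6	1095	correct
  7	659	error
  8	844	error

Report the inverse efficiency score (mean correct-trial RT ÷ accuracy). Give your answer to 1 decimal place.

1626.2 ms

Correct trials (n=5): 728, 1304, 1255, 700, 1095
Mean correct RT = 5082/5 = 1016.4000 ms
Proportion correct = 5/8
IES = 1016.4000 / (5/8) = 1626.240 ms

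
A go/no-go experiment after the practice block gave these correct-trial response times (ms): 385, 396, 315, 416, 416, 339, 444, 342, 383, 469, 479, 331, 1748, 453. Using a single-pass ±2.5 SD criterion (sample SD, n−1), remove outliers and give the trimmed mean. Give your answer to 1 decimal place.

n = 14, ΣRT = 6916, M = 494.000
Σ(x−M)² = 1729260.00; s = √(1729260.00/13) = 364.719
Cutoffs: 494.000 ± 2.5·364.719 → [-417.8, 1405.8]
Outside: 1748 → excluded.
Retained (n=13): Σ = 5168, mean = 5168/13 = 397.538

397.5 ms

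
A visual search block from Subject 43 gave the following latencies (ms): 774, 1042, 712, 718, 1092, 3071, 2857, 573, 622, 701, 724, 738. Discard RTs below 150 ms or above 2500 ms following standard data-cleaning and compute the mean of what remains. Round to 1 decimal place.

769.6 ms

Excluded: 2857, 3071
Retained (n=10): Σ = 7696
Mean = 7696/10 = 769.6000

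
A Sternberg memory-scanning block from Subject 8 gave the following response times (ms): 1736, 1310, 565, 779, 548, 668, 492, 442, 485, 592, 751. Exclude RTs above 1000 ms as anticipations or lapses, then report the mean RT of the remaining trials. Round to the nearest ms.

591 ms

Excluded: 1310, 1736
Retained (n=9): Σ = 5322
Mean = 5322/9 = 591.3333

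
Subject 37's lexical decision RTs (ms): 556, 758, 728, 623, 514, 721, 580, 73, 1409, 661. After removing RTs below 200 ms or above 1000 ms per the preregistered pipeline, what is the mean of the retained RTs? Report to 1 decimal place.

Excluded: 73, 1409
Retained (n=8): Σ = 5141
Mean = 5141/8 = 642.6250

642.6 ms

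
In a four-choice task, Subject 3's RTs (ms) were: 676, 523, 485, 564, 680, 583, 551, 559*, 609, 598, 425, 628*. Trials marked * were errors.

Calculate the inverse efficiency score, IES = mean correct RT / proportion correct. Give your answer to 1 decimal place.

683.3 ms

Correct trials (n=10): 676, 523, 485, 564, 680, 583, 551, 609, 598, 425
Mean correct RT = 5694/10 = 569.4000 ms
Proportion correct = 10/12
IES = 569.4000 / (10/12) = 683.280 ms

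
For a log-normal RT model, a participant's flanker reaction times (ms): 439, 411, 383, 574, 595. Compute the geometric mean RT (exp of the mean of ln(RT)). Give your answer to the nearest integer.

473 ms

ln(RT): 6.0845, 6.0186, 5.9480, 6.3526, 6.3886
Mean ln(RT) = 30.7923/5 = 6.15846
Geometric mean = exp(6.15846) = 472.70 ms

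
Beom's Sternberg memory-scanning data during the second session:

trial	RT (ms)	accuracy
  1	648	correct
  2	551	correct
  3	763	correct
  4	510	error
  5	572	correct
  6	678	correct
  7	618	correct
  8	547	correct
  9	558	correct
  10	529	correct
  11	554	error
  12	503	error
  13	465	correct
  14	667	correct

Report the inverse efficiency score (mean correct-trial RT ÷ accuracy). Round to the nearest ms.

Correct trials (n=11): 648, 551, 763, 572, 678, 618, 547, 558, 529, 465, 667
Mean correct RT = 6596/11 = 599.6364 ms
Proportion correct = 11/14
IES = 599.6364 / (11/14) = 763.174 ms

763 ms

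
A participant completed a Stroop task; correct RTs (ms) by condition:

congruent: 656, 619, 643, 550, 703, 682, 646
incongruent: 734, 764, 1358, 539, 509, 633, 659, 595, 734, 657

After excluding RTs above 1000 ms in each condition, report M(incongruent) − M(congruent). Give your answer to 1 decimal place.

incongruent: exclude 1358
M(congruent) = 4499/7 = 642.714
M(incongruent) = 5824/9 = 647.111
Difference = 647.111 − 642.714 = 4.397 ms

4.4 ms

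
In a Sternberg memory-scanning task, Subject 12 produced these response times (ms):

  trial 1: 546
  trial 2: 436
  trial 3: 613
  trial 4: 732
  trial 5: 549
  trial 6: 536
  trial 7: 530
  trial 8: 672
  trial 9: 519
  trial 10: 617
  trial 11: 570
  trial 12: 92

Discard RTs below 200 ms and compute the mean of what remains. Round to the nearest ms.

Excluded: 92
Retained (n=11): Σ = 6320
Mean = 6320/11 = 574.5455

575 ms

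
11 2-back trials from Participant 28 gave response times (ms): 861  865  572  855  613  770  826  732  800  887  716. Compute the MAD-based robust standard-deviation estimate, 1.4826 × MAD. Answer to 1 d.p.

96.4 ms

Sorted: 572, 613, 716, 732, 770, 800, 826, 855, 861, 865, 887 → median = 800
|x − 800| sorted: 0, 26, 30, 55, 61, 65, 68, 84, 87, 187, 228 → MAD = 65
Robust SD ≈ 1.4826 × 65 = 96.369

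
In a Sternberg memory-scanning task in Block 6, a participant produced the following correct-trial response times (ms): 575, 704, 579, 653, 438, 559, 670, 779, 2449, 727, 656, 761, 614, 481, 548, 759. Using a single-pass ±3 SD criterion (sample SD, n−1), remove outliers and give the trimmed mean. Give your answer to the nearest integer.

634 ms

n = 16, ΣRT = 11952, M = 747.000
Σ(x−M)² = 3240142.00; s = √(3240142.00/15) = 464.768
Cutoffs: 747.000 ± 3·464.768 → [-647.3, 2141.3]
Outside: 2449 → excluded.
Retained (n=15): Σ = 9503, mean = 9503/15 = 633.533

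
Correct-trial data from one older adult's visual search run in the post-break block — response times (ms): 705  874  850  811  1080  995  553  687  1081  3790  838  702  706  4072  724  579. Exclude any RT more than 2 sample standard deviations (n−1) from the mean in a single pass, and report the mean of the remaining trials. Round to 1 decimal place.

798.9 ms

n = 16, ΣRT = 19047, M = 1190.438
Σ(x−M)² = 17567807.94; s = √(17567807.94/15) = 1082.214
Cutoffs: 1190.438 ± 2·1082.214 → [-974.0, 3354.9]
Outside: 3790, 4072 → excluded.
Retained (n=14): Σ = 11185, mean = 11185/14 = 798.929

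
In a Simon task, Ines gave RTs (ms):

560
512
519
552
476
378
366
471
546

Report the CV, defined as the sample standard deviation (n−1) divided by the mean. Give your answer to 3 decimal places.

n = 9, Σ = 4380, M = 486.6667
Σ(x−M)² = 41582.000; s = √(41582.000/8) = 72.0954
CV = 72.0954 / 486.6667 = 0.14814

0.148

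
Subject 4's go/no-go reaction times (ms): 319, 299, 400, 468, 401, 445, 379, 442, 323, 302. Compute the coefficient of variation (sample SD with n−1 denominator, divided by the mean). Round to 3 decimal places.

0.168

n = 10, Σ = 3778, M = 377.8000
Σ(x−M)² = 36221.600; s = √(36221.600/9) = 63.4399
CV = 63.4399 / 377.8000 = 0.16792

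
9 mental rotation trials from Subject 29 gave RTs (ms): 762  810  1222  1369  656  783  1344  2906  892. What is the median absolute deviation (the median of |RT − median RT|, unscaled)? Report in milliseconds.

236 ms

Sorted: 656, 762, 783, 810, 892, 1222, 1344, 1369, 2906 → median = 892
|x − 892|: 130, 82, 330, 477, 236, 109, 452, 2014, 0
Sorted deviations: 0, 82, 109, 130, 236, 330, 452, 477, 2014 → MAD = 236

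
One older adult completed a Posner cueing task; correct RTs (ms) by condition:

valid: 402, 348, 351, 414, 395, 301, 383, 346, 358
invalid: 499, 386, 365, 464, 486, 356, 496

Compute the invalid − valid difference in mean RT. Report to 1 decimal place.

M(valid) = 3298/9 = 366.444
M(invalid) = 3052/7 = 436.000
Difference = 436.000 − 366.444 = 69.556 ms

69.6 ms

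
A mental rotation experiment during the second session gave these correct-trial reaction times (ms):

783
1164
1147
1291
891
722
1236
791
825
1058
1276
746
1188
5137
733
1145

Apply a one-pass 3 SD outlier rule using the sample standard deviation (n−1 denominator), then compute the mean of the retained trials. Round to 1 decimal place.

999.7 ms

n = 16, ΣRT = 20133, M = 1258.312
Σ(x−M)² = 16718319.44; s = √(16718319.44/15) = 1055.725
Cutoffs: 1258.312 ± 3·1055.725 → [-1908.9, 4425.5]
Outside: 5137 → excluded.
Retained (n=15): Σ = 14996, mean = 14996/15 = 999.733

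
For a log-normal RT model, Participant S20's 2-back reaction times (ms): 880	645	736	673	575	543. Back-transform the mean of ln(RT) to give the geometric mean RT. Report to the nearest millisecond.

ln(RT): 6.7799, 6.4693, 6.6012, 6.5117, 6.3544, 6.2971
Mean ln(RT) = 39.0136/6 = 6.50227
Geometric mean = exp(6.50227) = 666.65 ms

667 ms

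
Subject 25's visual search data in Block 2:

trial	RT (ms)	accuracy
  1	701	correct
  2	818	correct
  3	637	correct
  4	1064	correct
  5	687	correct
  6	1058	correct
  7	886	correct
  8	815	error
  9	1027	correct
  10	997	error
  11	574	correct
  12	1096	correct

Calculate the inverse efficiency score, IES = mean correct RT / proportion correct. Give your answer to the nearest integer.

1026 ms

Correct trials (n=10): 701, 818, 637, 1064, 687, 1058, 886, 1027, 574, 1096
Mean correct RT = 8548/10 = 854.8000 ms
Proportion correct = 10/12
IES = 854.8000 / (10/12) = 1025.760 ms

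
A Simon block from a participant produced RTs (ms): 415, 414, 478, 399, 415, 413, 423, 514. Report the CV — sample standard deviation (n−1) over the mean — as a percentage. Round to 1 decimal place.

n = 8, Σ = 3471, M = 433.8750
Σ(x−M)² = 11244.875; s = √(11244.875/7) = 40.0801
CV = 40.0801 / 433.8750 = 0.09238 = 9.238%

9.2%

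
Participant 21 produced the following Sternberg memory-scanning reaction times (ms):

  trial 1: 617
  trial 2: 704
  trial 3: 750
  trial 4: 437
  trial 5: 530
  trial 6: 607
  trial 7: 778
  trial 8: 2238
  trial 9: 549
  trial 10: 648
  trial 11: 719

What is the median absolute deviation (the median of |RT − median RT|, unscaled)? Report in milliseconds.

99 ms

Sorted: 437, 530, 549, 607, 617, 648, 704, 719, 750, 778, 2238 → median = 648
|x − 648|: 31, 56, 102, 211, 118, 41, 130, 1590, 99, 0, 71
Sorted deviations: 0, 31, 41, 56, 71, 99, 102, 118, 130, 211, 1590 → MAD = 99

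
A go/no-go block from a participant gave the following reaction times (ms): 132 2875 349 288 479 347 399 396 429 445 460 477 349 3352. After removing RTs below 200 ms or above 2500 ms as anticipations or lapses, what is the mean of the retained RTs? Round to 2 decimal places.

Excluded: 132, 2875, 3352
Retained (n=11): Σ = 4418
Mean = 4418/11 = 401.6364

401.64 ms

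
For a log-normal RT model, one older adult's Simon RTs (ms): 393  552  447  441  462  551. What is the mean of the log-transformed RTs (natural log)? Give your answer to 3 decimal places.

ln(RT): 5.9738, 6.3135, 6.1026, 6.0890, 6.1356, 6.3117
Σ ln(RT) = 36.9263
Mean = 36.9263/6 = 6.15438

6.154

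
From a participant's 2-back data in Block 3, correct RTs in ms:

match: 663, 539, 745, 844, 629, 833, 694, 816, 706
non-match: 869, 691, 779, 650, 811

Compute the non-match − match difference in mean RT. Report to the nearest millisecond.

41 ms

M(match) = 6469/9 = 718.778
M(non-match) = 3800/5 = 760.000
Difference = 760.000 − 718.778 = 41.222 ms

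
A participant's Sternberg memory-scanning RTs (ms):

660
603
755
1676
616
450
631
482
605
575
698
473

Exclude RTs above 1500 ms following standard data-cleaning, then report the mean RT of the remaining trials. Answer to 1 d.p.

Excluded: 1676
Retained (n=11): Σ = 6548
Mean = 6548/11 = 595.2727

595.3 ms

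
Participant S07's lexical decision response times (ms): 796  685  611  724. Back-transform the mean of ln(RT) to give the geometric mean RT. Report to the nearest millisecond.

701 ms

ln(RT): 6.6796, 6.5294, 6.4151, 6.5848
Mean ln(RT) = 26.2089/4 = 6.55223
Geometric mean = exp(6.55223) = 700.80 ms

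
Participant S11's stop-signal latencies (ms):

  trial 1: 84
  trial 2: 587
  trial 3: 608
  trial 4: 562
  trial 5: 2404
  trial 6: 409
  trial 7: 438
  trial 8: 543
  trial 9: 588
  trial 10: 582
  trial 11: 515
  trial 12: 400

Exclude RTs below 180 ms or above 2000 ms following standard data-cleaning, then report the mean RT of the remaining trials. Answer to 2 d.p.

Excluded: 84, 2404
Retained (n=10): Σ = 5232
Mean = 5232/10 = 523.2000

523.20 ms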